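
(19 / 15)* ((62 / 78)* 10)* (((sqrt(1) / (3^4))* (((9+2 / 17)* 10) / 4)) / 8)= 456475 / 1288872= 0.35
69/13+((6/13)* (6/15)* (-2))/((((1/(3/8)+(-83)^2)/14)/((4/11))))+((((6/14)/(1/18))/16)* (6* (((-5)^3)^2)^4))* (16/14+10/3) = 1118132539093494422972047239/1448697250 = 771819328775211261.68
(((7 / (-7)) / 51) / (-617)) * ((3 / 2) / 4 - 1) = -5 / 251736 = -0.00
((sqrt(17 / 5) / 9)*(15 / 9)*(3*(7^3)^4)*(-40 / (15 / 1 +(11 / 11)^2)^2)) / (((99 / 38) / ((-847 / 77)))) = 9354154672.92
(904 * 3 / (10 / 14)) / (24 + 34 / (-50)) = 162.81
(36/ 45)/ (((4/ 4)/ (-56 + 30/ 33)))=-2424/ 55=-44.07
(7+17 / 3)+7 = 59 / 3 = 19.67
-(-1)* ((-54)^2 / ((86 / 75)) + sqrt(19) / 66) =sqrt(19) / 66 + 109350 / 43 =2543.09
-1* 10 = -10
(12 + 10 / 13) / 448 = 83 / 2912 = 0.03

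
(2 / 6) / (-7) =-1 / 21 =-0.05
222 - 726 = -504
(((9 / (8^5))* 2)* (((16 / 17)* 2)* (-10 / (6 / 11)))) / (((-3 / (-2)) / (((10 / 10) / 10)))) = -11 / 8704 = -0.00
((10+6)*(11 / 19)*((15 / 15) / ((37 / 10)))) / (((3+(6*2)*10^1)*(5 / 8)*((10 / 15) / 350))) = 492800 / 28823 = 17.10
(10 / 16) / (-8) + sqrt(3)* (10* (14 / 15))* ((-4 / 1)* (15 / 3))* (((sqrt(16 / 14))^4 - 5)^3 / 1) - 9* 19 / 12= -917 / 64 + 474379280* sqrt(3) / 50421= 16281.44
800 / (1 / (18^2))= 259200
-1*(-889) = 889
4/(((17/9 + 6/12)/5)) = 8.37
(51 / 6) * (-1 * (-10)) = 85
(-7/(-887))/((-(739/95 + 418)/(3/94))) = -665/1124185574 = -0.00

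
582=582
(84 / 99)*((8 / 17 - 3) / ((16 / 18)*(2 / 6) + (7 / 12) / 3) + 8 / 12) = -339640 / 89199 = -3.81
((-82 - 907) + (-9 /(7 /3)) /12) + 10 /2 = -27561 /28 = -984.32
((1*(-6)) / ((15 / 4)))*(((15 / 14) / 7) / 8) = -3 / 98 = -0.03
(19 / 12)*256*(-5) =-6080 / 3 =-2026.67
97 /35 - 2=27 /35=0.77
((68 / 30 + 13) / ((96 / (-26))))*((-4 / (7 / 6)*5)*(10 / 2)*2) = 708.81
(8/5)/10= 0.16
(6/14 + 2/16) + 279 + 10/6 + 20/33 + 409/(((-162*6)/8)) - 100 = 26713327/149688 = 178.46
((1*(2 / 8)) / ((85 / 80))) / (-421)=-4 / 7157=-0.00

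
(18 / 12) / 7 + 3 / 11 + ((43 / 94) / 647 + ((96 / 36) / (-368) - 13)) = -4045384901 / 323126034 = -12.52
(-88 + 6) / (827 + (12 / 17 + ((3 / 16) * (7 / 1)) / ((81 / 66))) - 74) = -100368 / 923845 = -0.11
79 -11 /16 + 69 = 2357 /16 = 147.31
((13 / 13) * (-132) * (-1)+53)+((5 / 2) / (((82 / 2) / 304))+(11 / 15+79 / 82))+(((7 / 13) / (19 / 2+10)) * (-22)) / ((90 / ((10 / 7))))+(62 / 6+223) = 20011357 / 45630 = 438.56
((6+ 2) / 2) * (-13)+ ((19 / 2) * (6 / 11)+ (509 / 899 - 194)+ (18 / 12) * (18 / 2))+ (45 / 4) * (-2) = -2464853 / 9889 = -249.25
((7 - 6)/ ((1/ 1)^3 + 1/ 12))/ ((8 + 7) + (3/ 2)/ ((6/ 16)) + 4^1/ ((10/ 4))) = 60/ 1339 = 0.04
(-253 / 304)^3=-16194277 / 28094464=-0.58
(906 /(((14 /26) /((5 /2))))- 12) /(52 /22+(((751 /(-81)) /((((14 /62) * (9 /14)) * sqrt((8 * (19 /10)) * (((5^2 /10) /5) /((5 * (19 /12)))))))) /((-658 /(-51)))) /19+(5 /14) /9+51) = 3051156598363008630 * sqrt(6) /19108820674018902389+1500891190126016408676 /19108820674018902389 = 78.94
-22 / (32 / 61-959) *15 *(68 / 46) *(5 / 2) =570350 / 448247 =1.27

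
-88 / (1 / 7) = -616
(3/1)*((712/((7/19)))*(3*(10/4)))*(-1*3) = -913140/7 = -130448.57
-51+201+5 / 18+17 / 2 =1429 / 9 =158.78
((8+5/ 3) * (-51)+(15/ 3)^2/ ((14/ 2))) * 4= -13704/ 7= -1957.71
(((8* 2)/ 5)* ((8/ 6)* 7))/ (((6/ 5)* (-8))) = -28/ 9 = -3.11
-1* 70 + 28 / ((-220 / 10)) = -784 / 11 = -71.27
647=647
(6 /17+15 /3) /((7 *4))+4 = 285 /68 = 4.19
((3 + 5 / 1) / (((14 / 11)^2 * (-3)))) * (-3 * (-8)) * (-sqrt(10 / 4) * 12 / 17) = 11616 * sqrt(10) / 833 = 44.10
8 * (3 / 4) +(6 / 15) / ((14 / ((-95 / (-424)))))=17827 / 2968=6.01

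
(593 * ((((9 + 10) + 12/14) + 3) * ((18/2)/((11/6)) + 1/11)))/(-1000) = -2372/35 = -67.77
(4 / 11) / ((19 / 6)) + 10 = 10.11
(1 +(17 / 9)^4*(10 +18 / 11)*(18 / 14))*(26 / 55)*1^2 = 279417346 / 3087315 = 90.50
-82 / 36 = -41 / 18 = -2.28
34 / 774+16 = 6209 / 387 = 16.04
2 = 2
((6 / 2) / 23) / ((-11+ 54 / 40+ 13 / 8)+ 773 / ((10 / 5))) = 120 / 348197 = 0.00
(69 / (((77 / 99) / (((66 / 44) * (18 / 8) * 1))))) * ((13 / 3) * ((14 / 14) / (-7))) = -72657 / 392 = -185.35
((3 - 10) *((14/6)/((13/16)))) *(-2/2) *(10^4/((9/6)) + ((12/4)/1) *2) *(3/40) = 1961764/195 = 10060.33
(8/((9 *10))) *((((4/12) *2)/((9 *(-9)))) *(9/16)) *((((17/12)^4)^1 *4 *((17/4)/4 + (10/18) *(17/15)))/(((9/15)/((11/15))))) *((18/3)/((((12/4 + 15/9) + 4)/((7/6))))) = -4701146527/424472555520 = -0.01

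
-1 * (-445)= 445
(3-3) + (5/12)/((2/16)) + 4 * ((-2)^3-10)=-206/3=-68.67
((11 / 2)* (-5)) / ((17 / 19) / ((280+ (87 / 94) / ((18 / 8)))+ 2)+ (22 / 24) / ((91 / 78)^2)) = -1019491550 / 25084593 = -40.64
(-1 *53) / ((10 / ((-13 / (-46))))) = -689 / 460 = -1.50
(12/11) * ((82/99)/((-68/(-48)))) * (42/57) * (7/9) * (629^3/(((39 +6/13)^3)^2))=9084960418994078528/377125302360833144019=0.02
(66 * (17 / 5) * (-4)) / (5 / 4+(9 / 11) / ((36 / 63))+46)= -1936 / 105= -18.44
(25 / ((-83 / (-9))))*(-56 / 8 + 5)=-450 / 83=-5.42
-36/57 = -12/19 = -0.63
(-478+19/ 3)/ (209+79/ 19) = -5377/ 2430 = -2.21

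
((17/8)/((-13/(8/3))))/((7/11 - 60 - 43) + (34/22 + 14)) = 187/37245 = 0.01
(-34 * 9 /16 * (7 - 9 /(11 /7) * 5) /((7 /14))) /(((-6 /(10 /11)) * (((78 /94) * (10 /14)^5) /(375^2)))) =-359555932575 /3146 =-114289870.49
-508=-508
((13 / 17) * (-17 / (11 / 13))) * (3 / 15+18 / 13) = -1339 / 55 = -24.35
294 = 294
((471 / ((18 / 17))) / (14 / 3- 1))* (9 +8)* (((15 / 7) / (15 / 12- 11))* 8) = -3626.21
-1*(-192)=192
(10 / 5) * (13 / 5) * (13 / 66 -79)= -67613 / 165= -409.78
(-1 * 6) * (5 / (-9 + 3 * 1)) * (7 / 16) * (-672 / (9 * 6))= -245 / 9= -27.22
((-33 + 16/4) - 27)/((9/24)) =-448/3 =-149.33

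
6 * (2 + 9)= 66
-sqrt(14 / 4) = -sqrt(14) / 2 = -1.87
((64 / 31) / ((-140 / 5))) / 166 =-8 / 18011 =-0.00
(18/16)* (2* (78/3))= 58.50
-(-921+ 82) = 839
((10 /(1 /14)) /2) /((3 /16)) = 1120 /3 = 373.33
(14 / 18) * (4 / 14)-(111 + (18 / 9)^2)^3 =-13687873 / 9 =-1520874.78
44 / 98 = 22 / 49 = 0.45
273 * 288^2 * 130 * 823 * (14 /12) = 2826425871360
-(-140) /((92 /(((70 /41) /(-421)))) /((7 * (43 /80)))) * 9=-663705 /3176024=-0.21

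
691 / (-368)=-691 / 368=-1.88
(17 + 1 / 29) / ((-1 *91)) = -38 / 203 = -0.19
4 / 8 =1 / 2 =0.50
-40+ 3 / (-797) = -31883 / 797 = -40.00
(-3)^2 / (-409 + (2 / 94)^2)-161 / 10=-4855303 / 301160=-16.12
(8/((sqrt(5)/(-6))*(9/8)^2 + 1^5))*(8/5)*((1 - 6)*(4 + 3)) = -7340032/12739 - 1548288*sqrt(5)/12739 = -847.96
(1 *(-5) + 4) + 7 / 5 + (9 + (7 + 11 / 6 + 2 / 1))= 607 / 30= 20.23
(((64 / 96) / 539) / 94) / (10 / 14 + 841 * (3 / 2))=0.00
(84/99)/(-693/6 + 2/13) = -0.01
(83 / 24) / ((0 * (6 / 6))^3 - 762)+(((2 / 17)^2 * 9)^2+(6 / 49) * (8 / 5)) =77425144529 / 374220851760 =0.21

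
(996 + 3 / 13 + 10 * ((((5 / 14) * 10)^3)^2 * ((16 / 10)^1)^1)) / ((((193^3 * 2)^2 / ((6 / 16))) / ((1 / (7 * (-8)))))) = -156914766597 / 141648980067878963120896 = -0.00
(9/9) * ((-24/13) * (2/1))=-48/13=-3.69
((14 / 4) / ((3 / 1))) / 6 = 0.19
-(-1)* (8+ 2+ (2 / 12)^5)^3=470203124662081 / 470184984576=1000.04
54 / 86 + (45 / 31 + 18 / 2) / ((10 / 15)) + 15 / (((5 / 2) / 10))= 76.31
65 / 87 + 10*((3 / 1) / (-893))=55435 / 77691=0.71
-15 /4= -3.75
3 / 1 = 3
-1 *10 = -10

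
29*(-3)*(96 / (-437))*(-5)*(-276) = 501120 / 19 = 26374.74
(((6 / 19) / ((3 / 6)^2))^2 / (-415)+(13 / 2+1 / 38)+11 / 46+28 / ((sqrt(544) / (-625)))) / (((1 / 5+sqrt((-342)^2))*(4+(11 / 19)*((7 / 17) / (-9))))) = -0.55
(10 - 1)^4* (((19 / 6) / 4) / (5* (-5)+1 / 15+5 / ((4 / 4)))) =-623295 / 2392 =-260.57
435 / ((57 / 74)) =10730 / 19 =564.74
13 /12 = 1.08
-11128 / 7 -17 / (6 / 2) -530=-2125.38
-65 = -65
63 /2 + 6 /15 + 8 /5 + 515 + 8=1113 /2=556.50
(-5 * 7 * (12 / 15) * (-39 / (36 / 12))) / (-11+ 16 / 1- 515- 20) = -182 / 265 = -0.69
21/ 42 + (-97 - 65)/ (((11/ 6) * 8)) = -116/ 11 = -10.55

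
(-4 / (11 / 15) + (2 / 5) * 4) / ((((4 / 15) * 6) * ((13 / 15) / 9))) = -7155 / 286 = -25.02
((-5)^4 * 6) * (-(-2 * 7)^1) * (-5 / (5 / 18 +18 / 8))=-1350000 / 13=-103846.15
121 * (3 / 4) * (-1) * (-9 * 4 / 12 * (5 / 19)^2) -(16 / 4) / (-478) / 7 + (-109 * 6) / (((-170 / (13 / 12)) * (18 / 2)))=17850895423 / 924048090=19.32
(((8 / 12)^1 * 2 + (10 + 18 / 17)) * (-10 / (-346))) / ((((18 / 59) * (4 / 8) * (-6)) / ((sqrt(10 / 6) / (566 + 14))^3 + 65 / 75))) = -0.34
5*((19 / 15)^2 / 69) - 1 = -0.88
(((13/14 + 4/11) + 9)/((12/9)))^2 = 22610025/379456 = 59.59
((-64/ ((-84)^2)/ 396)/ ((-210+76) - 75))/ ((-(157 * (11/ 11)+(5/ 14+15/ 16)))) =-0.00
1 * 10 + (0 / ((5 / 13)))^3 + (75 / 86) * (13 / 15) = 925 / 86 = 10.76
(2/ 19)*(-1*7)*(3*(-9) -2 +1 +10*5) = -308/ 19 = -16.21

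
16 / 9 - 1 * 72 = -70.22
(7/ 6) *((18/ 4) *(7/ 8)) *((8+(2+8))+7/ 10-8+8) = 27489/ 320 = 85.90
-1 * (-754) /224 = 377 /112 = 3.37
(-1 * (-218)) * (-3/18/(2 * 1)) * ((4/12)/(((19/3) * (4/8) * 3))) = -109/171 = -0.64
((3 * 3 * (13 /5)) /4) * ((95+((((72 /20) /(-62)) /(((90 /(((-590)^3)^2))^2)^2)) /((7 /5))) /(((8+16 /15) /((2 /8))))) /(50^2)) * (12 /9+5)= -2443403852838575064357389869363066080265424271874999995793068089 /2988090000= -817714276624390518477485600000000000000000000000000000.00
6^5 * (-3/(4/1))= -5832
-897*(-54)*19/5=920322/5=184064.40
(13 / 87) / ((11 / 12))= 52 / 319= 0.16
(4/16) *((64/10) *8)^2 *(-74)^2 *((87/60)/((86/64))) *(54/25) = 1123996925952/134375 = 8364628.29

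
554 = 554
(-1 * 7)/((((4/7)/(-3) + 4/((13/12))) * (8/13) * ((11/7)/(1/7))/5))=-124215/84128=-1.48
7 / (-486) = -7 / 486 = -0.01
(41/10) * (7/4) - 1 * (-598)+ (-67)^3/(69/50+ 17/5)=-595740527/9560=-62315.95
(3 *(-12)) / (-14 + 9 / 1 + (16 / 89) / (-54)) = 86508 / 12023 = 7.20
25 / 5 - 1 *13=-8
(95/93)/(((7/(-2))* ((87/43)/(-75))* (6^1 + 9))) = 40850/56637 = 0.72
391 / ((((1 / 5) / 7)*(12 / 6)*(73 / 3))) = 41055 / 146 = 281.20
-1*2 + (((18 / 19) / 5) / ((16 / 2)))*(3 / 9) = -757 / 380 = -1.99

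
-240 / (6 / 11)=-440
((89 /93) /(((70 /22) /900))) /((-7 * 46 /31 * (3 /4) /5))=-195800 /1127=-173.74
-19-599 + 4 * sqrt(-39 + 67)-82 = -700 + 8 * sqrt(7) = -678.83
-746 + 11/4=-2973/4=-743.25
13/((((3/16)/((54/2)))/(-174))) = -325728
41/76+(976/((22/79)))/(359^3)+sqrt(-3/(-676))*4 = 2*sqrt(3)/13+20869923781/38680281244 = 0.81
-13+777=764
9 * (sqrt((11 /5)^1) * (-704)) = -6336 * sqrt(55) /5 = -9397.81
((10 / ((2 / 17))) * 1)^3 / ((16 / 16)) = 614125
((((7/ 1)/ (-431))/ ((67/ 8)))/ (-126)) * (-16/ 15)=-64/ 3898395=-0.00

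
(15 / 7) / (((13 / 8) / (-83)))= -109.45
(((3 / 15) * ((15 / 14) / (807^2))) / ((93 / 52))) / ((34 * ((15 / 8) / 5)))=104 / 7207372683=0.00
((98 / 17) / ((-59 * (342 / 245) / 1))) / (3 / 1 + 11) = -1715 / 343026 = -0.00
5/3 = 1.67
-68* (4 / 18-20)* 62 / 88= 947.54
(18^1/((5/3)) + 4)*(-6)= -444/5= -88.80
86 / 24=43 / 12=3.58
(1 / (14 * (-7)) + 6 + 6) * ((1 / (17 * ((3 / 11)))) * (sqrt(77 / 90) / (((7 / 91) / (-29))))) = -974545 * sqrt(770) / 29988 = -901.78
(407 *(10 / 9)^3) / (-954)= -203500 / 347733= -0.59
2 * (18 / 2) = 18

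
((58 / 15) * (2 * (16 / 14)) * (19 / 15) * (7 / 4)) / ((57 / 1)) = 232 / 675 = 0.34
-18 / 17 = -1.06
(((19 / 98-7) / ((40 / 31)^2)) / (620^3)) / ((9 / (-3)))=667 / 116659200000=0.00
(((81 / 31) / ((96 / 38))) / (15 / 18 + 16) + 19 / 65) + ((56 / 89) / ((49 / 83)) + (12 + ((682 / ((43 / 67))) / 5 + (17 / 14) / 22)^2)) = 718109548507157621413 / 15885276529922800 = 45205.98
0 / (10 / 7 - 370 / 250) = 0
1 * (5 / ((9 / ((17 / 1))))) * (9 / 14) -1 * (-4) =141 / 14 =10.07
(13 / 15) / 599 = 13 / 8985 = 0.00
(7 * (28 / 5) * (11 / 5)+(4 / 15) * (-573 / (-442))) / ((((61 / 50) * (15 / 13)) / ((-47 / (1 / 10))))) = -29978856 / 1037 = -28909.22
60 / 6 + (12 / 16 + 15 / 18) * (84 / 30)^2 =1681 / 75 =22.41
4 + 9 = 13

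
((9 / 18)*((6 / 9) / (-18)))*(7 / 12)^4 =-2401 / 1119744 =-0.00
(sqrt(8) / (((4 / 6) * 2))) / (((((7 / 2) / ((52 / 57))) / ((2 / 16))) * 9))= 13 * sqrt(2) / 2394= 0.01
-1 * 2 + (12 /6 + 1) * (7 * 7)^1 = 145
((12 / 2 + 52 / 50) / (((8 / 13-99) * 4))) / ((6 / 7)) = -2002 / 95925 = -0.02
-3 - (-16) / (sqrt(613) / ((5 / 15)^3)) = -3 + 16 * sqrt(613) / 16551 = -2.98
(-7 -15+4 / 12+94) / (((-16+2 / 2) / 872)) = -189224 / 45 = -4204.98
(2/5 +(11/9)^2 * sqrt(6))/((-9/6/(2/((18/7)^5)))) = -2033647 * sqrt(6)/114791256 -16807/3542940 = -0.05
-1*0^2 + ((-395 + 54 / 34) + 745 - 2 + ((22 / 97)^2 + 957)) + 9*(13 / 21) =1469244719 / 1119671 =1312.21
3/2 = 1.50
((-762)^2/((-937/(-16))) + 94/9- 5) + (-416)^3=-607018940519/8433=-71981375.61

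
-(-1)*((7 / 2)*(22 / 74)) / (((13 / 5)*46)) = 385 / 44252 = 0.01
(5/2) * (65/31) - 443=-27141/62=-437.76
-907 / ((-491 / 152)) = 137864 / 491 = 280.78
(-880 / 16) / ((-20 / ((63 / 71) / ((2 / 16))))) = 1386 / 71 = 19.52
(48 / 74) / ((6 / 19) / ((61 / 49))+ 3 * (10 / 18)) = 83448 / 247049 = 0.34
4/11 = 0.36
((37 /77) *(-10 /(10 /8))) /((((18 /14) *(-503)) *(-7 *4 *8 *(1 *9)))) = -0.00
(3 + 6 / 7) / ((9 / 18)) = 54 / 7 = 7.71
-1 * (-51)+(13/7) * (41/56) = 20525/392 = 52.36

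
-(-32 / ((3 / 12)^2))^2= -262144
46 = 46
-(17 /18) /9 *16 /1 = -136 /81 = -1.68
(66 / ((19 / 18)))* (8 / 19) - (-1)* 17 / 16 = 158201 / 5776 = 27.39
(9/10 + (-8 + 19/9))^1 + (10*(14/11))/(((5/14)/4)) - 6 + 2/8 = 260977/1980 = 131.81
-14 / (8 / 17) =-119 / 4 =-29.75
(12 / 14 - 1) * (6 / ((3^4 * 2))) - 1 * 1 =-190 / 189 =-1.01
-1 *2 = -2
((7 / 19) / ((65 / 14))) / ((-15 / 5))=-98 / 3705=-0.03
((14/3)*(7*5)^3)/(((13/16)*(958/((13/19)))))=4802000/27303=175.88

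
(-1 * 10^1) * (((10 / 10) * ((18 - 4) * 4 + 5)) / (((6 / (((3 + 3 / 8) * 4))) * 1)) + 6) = -2865 / 2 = -1432.50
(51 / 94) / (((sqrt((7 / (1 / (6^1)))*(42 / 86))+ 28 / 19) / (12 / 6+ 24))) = -1083342 / 955745+ 718029*sqrt(86) / 1911490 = 2.35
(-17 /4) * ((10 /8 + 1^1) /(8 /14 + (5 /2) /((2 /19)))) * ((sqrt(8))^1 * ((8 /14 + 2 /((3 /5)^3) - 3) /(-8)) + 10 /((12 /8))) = -595 /227 + 21947 * sqrt(2) /32688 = -1.67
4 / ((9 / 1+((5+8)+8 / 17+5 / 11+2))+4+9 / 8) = 0.13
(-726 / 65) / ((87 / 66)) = -15972 / 1885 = -8.47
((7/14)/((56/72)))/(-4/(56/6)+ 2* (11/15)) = 135/218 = 0.62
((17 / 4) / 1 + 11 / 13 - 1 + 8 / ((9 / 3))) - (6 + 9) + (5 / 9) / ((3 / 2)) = -11045 / 1404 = -7.87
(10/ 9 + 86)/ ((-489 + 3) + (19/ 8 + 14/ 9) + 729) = 6272/ 17779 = 0.35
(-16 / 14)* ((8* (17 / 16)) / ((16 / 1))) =-17 / 28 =-0.61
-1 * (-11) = 11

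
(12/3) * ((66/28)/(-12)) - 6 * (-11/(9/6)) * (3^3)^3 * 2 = 1732103.21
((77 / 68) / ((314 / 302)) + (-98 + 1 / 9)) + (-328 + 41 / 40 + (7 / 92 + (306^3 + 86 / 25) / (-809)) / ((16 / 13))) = -29200.29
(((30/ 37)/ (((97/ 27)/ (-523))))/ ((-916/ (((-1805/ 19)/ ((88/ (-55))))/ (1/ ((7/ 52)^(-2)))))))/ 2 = 17003449125/ 80544338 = 211.11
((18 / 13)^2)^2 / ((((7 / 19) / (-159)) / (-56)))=2537059968 / 28561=88829.52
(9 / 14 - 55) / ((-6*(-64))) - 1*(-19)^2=-1941497 / 5376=-361.14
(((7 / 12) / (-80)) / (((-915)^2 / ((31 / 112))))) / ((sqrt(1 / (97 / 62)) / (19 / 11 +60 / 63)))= -619*sqrt(6014) / 5941216512000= -0.00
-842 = -842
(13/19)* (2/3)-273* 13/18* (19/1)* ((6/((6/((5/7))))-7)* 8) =10737610/57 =188379.12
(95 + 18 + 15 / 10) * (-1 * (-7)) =1603 / 2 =801.50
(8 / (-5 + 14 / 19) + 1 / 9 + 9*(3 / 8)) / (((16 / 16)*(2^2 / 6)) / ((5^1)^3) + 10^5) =0.00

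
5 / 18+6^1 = 113 / 18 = 6.28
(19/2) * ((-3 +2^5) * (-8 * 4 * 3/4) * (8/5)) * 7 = -370272/5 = -74054.40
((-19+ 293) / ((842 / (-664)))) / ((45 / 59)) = -5367112 / 18945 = -283.30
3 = 3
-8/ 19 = -0.42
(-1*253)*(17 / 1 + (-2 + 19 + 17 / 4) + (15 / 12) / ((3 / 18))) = -46299 / 4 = -11574.75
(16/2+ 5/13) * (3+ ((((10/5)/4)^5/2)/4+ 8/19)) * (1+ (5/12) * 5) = 22395249/252928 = 88.54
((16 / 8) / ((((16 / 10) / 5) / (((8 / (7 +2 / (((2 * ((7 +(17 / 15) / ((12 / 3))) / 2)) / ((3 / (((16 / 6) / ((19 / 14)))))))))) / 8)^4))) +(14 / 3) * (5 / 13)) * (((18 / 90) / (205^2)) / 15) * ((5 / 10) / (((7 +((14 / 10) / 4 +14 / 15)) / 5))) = 130443789310444 / 758097863193418876245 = 0.00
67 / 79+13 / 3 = 1228 / 237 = 5.18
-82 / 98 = -41 / 49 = -0.84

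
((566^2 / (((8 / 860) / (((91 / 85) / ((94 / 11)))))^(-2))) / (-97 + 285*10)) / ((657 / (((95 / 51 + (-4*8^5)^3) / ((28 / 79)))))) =-436580704363764227147451761264 / 70371359595245709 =-6203954376820.93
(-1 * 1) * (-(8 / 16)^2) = 1 / 4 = 0.25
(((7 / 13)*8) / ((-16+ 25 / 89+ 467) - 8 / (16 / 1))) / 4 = 2492 / 1043107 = 0.00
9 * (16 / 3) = 48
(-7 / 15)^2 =49 / 225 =0.22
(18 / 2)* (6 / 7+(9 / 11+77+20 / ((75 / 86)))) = 352074 / 385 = 914.48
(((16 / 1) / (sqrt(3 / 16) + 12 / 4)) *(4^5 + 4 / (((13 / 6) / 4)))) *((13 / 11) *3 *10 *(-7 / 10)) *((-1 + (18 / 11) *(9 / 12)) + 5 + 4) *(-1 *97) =709677502464 / 5687-59139791872 *sqrt(3) / 5687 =106777629.36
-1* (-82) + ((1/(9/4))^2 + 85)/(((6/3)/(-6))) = -4687/27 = -173.59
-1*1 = -1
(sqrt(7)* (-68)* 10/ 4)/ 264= -85* sqrt(7)/ 132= -1.70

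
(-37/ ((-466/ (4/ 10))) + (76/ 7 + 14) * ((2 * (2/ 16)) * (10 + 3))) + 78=2590313/ 16310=158.82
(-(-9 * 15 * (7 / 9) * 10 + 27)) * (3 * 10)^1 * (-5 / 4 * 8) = -306900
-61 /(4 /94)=-1433.50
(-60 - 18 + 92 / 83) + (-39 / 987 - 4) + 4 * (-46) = -7234473 / 27307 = -264.93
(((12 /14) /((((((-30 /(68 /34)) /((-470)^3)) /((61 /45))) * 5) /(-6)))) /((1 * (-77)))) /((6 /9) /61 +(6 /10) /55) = 309060306400 /53851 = 5739174.88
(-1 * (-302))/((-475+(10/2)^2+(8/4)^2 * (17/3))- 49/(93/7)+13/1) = -14043/19438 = -0.72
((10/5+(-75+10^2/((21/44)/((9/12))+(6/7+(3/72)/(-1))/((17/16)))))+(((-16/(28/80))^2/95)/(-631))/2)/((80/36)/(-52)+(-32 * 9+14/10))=3383412089265/543080035661198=0.01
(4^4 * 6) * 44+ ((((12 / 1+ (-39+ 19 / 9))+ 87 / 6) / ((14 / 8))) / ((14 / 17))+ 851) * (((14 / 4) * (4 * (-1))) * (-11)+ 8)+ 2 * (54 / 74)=370359030 / 1813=204279.66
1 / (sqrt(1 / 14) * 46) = sqrt(14) / 46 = 0.08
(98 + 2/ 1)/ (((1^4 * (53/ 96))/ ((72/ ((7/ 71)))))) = 49075200/ 371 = 132278.17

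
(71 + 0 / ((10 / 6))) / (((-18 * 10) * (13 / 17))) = -0.52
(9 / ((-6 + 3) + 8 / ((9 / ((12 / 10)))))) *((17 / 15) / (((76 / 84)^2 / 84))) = -5667732 / 10469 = -541.38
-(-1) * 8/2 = 4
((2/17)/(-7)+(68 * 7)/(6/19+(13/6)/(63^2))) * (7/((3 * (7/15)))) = 128145989210/17032589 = 7523.58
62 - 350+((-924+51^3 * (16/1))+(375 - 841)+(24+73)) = 2120835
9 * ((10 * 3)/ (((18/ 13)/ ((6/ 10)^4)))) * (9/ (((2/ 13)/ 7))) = 2587221/ 250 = 10348.88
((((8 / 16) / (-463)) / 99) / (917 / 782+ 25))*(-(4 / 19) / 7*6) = 3128 / 41591133969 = 0.00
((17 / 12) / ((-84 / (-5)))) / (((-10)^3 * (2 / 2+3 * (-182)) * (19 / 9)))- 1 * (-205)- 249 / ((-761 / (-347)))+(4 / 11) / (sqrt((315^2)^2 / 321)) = 4 * sqrt(321) / 1091475+16144323116937 / 176515472000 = 91.46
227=227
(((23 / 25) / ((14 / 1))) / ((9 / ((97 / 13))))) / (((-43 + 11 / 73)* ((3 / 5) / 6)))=-7081 / 556920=-0.01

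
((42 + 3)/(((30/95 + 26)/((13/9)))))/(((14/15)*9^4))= 247/612360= 0.00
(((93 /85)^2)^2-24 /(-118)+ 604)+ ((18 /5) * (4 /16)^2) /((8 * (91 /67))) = 10863653745393941 /17936969960000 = 605.66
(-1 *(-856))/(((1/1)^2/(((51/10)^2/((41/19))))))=10575666/1025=10317.72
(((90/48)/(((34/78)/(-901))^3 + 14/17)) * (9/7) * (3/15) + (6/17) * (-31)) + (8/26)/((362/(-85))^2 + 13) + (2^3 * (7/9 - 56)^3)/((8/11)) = -464854159091000741292138323843/250945823655909058262040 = -1852408.43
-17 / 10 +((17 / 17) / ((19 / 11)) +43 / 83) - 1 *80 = -1271109 / 15770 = -80.60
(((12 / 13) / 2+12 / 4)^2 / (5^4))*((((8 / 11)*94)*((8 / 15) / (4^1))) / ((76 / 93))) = 944136 / 4415125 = 0.21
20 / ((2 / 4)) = 40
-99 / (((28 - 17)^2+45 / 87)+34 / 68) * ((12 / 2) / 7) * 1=-0.70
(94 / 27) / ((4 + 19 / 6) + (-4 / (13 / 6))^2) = 31772 / 96507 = 0.33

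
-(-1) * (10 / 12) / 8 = 5 / 48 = 0.10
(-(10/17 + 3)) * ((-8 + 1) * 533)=227591/17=13387.71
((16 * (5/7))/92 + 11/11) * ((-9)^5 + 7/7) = -10687688/161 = -66383.16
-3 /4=-0.75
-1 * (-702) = 702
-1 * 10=-10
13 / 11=1.18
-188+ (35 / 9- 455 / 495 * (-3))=-17954 / 99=-181.35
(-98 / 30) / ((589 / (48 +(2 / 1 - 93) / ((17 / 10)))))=0.03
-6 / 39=-2 / 13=-0.15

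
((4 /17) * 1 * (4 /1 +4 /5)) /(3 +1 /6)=576 /1615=0.36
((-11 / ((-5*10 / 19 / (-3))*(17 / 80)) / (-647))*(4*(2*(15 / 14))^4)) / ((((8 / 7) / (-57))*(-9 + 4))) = 289485900 / 3772657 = 76.73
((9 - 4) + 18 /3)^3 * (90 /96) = 19965 /16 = 1247.81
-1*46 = -46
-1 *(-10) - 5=5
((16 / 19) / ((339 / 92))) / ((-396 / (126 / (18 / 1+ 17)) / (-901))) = 663136 / 354255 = 1.87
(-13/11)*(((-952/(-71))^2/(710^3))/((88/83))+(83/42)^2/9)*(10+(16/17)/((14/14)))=-6887413330472870039/1227512400583565250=-5.61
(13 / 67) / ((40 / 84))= 273 / 670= 0.41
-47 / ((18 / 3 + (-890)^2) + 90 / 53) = -2491 / 41981708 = -0.00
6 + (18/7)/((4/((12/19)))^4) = 5474940/912247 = 6.00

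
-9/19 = -0.47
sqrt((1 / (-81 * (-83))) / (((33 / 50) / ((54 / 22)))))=5 * sqrt(166) / 2739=0.02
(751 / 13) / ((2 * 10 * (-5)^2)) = 751 / 6500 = 0.12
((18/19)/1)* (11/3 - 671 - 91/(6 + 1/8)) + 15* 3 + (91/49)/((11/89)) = -45142/77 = -586.26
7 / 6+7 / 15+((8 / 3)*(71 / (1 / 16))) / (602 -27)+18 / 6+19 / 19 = 12537 / 1150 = 10.90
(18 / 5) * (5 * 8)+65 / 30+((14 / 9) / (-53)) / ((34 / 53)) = 44713 / 306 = 146.12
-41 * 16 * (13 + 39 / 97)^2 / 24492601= -1108640000 / 230450882809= -0.00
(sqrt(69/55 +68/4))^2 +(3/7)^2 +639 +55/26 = 46214921/70070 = 659.55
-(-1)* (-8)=-8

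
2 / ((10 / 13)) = 13 / 5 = 2.60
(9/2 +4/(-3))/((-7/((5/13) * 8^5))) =-1556480/273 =-5701.39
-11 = -11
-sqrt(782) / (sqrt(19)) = -sqrt(14858) / 19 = -6.42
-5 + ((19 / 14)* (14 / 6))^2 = 181 / 36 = 5.03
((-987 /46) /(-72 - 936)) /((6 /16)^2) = 0.15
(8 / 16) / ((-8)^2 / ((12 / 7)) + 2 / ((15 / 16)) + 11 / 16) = 120 / 9637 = 0.01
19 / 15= 1.27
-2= -2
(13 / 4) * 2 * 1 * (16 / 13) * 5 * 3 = 120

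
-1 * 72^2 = -5184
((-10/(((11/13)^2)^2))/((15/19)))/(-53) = 1085318/2327919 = 0.47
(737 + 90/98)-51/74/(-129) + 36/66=1266546987/1715098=738.47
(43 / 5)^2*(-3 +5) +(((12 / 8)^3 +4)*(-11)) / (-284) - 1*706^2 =-28302746719 / 56800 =-498287.79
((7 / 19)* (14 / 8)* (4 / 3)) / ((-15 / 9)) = -49 / 95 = -0.52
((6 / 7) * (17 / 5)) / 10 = 51 / 175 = 0.29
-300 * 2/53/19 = -600/1007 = -0.60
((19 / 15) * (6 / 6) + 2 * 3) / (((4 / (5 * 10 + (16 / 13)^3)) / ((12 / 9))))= 125.63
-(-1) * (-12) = -12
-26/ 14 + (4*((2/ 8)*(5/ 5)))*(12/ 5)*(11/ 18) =-41/ 105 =-0.39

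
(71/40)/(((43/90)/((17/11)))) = 10863/1892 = 5.74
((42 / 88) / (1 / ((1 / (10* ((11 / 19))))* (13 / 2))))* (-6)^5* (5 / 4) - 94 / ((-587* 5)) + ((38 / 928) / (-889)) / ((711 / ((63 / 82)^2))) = -5208.40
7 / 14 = 1 / 2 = 0.50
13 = 13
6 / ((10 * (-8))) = -3 / 40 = -0.08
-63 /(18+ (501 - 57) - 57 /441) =-9261 /67895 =-0.14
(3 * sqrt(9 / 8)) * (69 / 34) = 621 * sqrt(2) / 136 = 6.46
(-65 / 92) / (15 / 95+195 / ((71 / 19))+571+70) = -87685 / 86049164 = -0.00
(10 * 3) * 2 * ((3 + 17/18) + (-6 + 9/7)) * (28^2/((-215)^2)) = -21728/27735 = -0.78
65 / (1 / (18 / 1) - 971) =-1170 / 17477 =-0.07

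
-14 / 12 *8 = -28 / 3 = -9.33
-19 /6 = -3.17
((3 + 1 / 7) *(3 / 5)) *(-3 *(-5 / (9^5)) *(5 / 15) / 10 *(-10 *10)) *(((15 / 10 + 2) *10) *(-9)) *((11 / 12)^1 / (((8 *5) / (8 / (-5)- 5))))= -1331 / 17496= -0.08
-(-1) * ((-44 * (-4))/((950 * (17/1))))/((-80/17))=-11/4750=-0.00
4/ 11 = 0.36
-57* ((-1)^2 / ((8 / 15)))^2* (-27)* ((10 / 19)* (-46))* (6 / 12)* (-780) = 51086953.12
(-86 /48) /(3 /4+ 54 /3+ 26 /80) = -215 /2289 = -0.09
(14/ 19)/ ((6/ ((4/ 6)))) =14/ 171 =0.08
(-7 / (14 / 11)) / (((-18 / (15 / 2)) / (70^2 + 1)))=269555 / 24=11231.46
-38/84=-19/42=-0.45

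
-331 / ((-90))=3.68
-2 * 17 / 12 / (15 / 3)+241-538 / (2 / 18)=-138047 / 30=-4601.57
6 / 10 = 3 / 5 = 0.60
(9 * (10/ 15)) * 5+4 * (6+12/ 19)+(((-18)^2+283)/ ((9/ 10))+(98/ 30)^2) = 741.64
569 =569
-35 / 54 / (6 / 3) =-35 / 108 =-0.32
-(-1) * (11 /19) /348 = 11 /6612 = 0.00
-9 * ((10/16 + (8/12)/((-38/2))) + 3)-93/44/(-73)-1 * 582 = -74976591/122056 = -614.28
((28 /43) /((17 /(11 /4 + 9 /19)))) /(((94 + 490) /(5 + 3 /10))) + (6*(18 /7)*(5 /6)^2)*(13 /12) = 1318193353 /113556464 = 11.61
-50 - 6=-56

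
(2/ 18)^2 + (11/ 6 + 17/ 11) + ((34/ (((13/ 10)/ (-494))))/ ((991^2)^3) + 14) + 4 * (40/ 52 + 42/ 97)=47251759936646925516698419/ 2128456178536442776145982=22.20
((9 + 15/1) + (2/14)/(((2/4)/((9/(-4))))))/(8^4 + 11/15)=4905/860314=0.01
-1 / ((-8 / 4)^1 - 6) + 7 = 57 / 8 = 7.12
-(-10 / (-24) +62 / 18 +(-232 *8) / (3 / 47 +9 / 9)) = 1566701 / 900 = 1740.78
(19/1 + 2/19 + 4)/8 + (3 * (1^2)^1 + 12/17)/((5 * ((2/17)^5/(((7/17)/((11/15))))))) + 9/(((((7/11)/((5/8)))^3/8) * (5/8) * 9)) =42394285071/2293984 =18480.64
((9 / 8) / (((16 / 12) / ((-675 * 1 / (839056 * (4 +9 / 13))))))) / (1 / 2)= -236925 / 818918656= -0.00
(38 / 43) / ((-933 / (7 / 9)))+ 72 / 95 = 25971842 / 34301745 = 0.76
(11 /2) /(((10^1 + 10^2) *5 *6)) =1 /600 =0.00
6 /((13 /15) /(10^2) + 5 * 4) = 9000 /30013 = 0.30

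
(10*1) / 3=10 / 3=3.33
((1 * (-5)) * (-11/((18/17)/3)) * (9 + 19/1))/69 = 13090/207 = 63.24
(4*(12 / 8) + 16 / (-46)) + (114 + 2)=2798 / 23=121.65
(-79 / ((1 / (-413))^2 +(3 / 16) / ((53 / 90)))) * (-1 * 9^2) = 462783717144 / 23027239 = 20097.23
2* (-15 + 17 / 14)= -193 / 7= -27.57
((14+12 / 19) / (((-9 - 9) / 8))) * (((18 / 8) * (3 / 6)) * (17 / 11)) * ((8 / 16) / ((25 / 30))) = -6.78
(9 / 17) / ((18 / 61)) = 61 / 34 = 1.79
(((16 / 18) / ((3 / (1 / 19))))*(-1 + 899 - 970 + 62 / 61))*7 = -242480 / 31293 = -7.75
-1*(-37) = 37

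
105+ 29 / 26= 2759 / 26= 106.12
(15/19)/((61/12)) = 180/1159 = 0.16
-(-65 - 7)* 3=216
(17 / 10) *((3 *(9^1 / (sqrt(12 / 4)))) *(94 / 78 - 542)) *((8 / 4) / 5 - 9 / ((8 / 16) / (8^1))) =386155119 *sqrt(3) / 325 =2057970.11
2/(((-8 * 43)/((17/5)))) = -17/860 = -0.02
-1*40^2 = -1600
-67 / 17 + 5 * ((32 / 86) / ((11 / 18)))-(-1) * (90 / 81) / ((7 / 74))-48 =-18819937 / 506583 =-37.15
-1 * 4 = -4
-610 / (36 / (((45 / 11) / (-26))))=2.67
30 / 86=15 / 43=0.35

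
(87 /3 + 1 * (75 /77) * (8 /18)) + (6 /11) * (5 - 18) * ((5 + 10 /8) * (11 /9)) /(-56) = 30.40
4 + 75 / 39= 77 / 13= 5.92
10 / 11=0.91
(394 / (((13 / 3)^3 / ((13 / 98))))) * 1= 5319 / 8281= 0.64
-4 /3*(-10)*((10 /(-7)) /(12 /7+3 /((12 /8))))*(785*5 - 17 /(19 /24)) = -14833400 /741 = -20018.08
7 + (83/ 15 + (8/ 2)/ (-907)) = 170456/ 13605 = 12.53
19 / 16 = 1.19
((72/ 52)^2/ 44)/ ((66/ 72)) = 972/ 20449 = 0.05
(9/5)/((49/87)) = 783/245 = 3.20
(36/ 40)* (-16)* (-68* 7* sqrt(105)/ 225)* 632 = 2406656* sqrt(105)/ 125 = 197287.08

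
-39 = -39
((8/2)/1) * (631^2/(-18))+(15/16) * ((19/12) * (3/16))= -815431163/9216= -88479.94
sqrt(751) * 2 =2 * sqrt(751) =54.81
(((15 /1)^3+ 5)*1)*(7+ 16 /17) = 456300 /17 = 26841.18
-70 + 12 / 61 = -4258 / 61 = -69.80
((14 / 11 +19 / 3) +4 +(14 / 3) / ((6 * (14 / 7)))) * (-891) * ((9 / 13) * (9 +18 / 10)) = -1038825 / 13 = -79909.62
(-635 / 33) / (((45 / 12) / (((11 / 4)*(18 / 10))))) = -127 / 5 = -25.40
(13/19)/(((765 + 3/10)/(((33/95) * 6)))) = 1716/920911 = 0.00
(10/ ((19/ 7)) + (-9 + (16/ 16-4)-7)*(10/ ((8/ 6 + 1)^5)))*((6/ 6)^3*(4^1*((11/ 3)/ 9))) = 13167440/ 8621991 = 1.53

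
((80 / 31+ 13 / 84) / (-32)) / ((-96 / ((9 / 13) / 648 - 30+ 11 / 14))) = -1363377815 / 52412645376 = -0.03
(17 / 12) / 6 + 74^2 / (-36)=-1215 / 8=-151.88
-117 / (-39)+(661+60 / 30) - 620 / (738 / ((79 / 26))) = 3182557 / 4797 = 663.45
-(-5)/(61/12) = 60/61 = 0.98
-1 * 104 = -104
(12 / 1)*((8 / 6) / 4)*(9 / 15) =12 / 5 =2.40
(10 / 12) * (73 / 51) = 1.19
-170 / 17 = -10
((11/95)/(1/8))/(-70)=-44/3325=-0.01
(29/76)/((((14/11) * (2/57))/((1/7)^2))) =957/5488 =0.17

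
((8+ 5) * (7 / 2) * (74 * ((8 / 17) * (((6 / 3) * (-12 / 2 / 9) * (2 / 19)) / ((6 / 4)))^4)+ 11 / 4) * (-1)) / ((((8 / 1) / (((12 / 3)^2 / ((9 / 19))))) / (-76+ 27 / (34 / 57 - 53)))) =175193618408486405 / 4329760602924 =40462.66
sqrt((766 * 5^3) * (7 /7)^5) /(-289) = -5 * sqrt(3830) /289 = -1.07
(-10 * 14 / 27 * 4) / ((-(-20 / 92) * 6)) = -1288 / 81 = -15.90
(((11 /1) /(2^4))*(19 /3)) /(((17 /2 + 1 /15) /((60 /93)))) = 0.33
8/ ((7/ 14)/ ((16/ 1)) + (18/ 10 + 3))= 1280/ 773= 1.66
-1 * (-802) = 802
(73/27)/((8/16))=146/27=5.41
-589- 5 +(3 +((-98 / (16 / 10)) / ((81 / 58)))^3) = -84953.07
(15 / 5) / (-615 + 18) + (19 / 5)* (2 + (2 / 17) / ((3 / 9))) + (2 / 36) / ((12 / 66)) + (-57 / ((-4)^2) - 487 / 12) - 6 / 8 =-17368979 / 487152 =-35.65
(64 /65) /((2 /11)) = 352 /65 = 5.42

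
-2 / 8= -1 / 4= -0.25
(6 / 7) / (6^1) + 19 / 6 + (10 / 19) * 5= 5.94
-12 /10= -6 /5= -1.20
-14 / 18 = -7 / 9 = -0.78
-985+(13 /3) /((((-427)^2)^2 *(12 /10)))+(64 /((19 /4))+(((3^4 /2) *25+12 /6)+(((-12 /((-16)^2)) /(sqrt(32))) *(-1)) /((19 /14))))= 21 *sqrt(2) /4864+244292536375606 /5684700785211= 42.98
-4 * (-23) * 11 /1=1012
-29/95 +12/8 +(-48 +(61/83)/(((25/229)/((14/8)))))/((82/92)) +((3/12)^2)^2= -16319308247/413804800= -39.44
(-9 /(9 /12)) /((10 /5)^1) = -6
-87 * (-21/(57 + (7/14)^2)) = 7308/229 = 31.91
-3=-3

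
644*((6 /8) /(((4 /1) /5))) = 2415 /4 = 603.75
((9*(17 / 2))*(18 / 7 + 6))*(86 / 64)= 98685 / 112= 881.12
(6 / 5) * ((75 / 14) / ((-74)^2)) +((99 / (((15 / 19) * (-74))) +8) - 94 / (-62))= 46478309 / 5941460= 7.82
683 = 683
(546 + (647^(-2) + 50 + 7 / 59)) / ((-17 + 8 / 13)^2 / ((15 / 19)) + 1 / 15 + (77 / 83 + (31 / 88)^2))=4797828011243110272 / 2745825616855262699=1.75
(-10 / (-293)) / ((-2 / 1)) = -5 / 293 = -0.02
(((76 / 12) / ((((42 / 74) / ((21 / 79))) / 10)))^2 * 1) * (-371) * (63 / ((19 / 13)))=-87815737100 / 6241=-14070779.86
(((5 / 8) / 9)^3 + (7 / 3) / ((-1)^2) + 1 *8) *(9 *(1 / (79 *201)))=3857021 / 658533888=0.01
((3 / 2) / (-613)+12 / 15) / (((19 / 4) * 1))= 9778 / 58235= 0.17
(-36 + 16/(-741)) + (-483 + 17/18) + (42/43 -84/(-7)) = -96564085/191178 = -505.10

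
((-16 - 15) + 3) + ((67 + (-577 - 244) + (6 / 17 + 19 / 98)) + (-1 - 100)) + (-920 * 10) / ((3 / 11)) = -173009701 / 4998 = -34615.79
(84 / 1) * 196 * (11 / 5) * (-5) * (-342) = 61937568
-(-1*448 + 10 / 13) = 5814 / 13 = 447.23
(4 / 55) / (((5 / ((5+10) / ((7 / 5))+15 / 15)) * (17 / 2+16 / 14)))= 0.02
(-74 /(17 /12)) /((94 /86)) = -38184 /799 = -47.79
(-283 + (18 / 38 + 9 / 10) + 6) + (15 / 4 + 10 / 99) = -10224187 / 37620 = -271.78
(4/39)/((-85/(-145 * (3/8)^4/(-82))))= -783/18556928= -0.00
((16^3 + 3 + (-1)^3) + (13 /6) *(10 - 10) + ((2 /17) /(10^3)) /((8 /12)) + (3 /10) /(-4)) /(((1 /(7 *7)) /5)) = 426696459 /425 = 1003991.67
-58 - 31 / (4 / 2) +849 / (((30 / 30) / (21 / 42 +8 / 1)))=7143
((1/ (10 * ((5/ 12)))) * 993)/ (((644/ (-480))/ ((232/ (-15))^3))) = 66132041728/ 100625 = 657212.84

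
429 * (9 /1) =3861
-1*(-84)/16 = 21/4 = 5.25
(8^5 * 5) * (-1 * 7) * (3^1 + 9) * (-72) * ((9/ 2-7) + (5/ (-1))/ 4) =-3715891200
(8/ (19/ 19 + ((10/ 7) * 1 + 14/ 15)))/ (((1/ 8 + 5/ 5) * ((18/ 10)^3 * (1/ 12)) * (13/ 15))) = 5600000/ 1115127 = 5.02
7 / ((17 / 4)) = 28 / 17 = 1.65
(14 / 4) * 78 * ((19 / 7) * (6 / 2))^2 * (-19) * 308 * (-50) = 5296519800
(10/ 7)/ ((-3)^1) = -10/ 21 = -0.48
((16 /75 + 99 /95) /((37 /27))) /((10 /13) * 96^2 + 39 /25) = 69771 /540022807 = 0.00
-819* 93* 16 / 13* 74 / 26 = -3468528 / 13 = -266809.85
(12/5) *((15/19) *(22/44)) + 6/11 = 312/209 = 1.49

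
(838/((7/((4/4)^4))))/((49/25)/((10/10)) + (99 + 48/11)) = 115225/101374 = 1.14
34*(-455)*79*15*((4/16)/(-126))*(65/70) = 33774.85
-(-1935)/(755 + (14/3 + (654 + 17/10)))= 58050/42461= 1.37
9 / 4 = 2.25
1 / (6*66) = 1 / 396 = 0.00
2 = 2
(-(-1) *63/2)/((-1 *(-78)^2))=-7/1352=-0.01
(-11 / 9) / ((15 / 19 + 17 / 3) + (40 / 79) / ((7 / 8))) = -115577 / 665232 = -0.17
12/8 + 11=25/2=12.50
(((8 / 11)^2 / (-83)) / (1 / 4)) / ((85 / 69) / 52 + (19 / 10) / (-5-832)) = -1281346560 / 1076740159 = -1.19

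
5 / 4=1.25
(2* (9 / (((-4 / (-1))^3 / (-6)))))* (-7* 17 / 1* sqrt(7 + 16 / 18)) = 1071* sqrt(71) / 16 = 564.03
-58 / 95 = -0.61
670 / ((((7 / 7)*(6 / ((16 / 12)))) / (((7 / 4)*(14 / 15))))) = 6566 / 27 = 243.19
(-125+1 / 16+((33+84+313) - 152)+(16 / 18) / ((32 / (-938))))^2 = 334487521 / 20736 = 16130.76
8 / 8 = 1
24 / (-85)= -24 / 85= -0.28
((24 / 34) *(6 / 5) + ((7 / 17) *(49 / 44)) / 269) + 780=785580707 / 1006060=780.85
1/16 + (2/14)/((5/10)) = 39/112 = 0.35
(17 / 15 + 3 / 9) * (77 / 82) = 847 / 615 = 1.38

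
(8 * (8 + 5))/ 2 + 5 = 57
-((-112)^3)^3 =2773078757450186752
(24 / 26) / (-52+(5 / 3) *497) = 36 / 30277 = 0.00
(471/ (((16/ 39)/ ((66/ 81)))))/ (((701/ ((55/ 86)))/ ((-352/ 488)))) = -13582855/ 22064676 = -0.62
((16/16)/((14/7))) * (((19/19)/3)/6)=1/36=0.03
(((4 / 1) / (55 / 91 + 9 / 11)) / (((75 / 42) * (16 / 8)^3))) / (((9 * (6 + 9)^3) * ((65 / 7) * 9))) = 3773 / 48660750000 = 0.00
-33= -33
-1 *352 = -352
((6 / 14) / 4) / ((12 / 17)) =0.15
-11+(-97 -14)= -122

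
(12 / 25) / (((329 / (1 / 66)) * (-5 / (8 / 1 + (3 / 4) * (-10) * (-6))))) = -106 / 452375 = -0.00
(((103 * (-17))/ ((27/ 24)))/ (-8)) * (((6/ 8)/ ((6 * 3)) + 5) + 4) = 379967/ 216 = 1759.11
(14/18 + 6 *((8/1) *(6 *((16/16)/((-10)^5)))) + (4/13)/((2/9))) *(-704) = -555858688/365625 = -1520.30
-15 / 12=-5 / 4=-1.25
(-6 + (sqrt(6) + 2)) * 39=-156 + 39 * sqrt(6)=-60.47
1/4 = 0.25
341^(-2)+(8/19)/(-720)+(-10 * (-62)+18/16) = 494018788811/795362040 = 621.12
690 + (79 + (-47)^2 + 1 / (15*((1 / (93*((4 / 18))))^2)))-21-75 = 392914 / 135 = 2910.47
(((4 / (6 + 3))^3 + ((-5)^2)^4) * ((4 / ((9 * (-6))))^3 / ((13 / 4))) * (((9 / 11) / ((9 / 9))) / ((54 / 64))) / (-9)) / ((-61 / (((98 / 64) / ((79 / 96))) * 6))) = -2198215878656 / 2281863633489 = -0.96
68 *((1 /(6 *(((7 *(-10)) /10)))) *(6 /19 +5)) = -3434 /399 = -8.61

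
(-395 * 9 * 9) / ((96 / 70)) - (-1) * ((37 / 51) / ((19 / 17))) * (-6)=-7093409 / 304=-23333.58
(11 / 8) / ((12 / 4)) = 11 / 24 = 0.46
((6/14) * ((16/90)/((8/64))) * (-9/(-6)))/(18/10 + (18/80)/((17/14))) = 2176/4725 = 0.46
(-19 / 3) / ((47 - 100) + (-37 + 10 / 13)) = 247 / 3480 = 0.07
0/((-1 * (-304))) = 0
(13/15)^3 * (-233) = -511901/3375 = -151.67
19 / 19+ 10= 11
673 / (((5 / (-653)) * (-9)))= 439469 / 45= 9765.98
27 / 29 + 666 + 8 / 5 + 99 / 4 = 402103 / 580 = 693.28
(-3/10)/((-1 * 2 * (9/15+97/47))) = 141/2504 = 0.06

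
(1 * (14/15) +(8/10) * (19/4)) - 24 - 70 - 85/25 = -278/3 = -92.67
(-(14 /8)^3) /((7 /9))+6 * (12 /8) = 135 /64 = 2.11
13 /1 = 13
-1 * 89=-89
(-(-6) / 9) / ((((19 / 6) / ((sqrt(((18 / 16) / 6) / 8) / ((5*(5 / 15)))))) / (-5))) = -3*sqrt(6) / 76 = -0.10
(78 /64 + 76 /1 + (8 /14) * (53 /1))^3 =13964440923441 /11239424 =1242451.65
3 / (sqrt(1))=3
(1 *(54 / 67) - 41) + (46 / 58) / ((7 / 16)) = -522023 / 13601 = -38.38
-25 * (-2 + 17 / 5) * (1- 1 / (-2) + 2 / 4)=-70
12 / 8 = 3 / 2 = 1.50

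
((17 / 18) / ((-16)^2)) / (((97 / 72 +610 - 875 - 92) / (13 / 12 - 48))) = 9571 / 19666176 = 0.00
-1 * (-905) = 905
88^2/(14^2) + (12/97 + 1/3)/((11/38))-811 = -120759757/156849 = -769.91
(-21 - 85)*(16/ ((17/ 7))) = -11872/ 17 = -698.35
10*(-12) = -120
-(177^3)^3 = -170513746698585164337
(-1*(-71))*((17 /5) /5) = 1207 /25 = 48.28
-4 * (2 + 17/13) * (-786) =135192/13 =10399.38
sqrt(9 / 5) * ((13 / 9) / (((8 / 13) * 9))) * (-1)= -169 * sqrt(5) / 1080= -0.35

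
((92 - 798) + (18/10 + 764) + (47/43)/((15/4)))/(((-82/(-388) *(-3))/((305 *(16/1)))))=-462518.69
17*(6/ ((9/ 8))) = 90.67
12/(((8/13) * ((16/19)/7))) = 5187/32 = 162.09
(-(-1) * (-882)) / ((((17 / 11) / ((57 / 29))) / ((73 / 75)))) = -1091.82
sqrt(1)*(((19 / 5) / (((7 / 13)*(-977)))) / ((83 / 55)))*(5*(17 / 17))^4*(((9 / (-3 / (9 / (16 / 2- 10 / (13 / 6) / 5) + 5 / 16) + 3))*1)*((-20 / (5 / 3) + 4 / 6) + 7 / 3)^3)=433029007125 / 24408391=17740.99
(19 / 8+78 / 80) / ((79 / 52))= 871 / 395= 2.21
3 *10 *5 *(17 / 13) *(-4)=-10200 / 13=-784.62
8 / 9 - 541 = -540.11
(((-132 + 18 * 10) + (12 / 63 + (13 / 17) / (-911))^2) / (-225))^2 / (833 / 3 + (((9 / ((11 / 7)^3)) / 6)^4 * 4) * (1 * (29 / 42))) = 648159018743252148238349777614199026952 / 3949424378663144714440857276528019576910625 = 0.00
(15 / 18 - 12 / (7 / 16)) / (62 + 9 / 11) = -12287 / 29022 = -0.42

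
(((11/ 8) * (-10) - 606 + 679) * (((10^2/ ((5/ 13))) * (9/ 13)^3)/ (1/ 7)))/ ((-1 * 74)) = -483.53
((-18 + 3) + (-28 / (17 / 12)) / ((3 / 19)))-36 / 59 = -141209 / 1003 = -140.79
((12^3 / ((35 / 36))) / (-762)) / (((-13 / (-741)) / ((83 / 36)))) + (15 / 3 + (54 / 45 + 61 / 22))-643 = -91977143 / 97790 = -940.56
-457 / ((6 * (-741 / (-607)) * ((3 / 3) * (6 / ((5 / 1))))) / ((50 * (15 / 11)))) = -173374375 / 48906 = -3545.05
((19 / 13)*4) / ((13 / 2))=152 / 169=0.90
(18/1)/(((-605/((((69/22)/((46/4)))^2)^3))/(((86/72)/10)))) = -31347/21435888100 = -0.00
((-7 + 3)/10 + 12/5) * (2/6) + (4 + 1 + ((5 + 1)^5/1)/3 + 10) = 7823/3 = 2607.67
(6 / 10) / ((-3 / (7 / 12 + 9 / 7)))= -0.37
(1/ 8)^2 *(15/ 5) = 3/ 64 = 0.05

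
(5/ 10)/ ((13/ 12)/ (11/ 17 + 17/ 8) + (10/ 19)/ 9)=4959/ 4456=1.11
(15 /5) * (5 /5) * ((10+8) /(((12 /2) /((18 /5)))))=162 /5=32.40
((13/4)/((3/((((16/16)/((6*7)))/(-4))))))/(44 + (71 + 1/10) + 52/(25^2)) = -8125/145130832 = -0.00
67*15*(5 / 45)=335 / 3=111.67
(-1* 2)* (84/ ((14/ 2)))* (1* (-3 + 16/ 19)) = 984/ 19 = 51.79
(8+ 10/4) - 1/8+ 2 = 99/8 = 12.38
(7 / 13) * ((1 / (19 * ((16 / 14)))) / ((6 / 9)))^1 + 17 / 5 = 67919 / 19760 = 3.44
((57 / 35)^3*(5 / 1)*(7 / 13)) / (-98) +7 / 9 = 9257813 / 14045850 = 0.66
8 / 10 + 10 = 54 / 5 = 10.80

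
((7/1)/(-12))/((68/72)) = -0.62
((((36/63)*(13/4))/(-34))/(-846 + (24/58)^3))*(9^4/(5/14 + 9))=231134553/5105116898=0.05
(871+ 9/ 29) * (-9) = -227412/ 29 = -7841.79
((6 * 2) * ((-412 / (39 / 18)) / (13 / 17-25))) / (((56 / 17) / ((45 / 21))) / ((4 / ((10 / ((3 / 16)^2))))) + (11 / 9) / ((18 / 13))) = 3370896 / 3945331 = 0.85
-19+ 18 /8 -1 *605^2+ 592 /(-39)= -57104881 /156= -366056.93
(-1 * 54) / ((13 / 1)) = -54 / 13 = -4.15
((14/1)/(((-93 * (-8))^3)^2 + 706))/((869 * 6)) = 1/63165596893242046962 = 0.00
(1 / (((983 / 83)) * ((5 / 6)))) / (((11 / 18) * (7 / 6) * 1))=53784 / 378455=0.14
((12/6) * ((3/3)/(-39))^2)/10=1/7605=0.00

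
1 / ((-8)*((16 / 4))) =-1 / 32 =-0.03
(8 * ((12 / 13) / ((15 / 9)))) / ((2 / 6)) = 864 / 65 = 13.29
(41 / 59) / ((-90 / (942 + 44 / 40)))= -386671 / 53100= -7.28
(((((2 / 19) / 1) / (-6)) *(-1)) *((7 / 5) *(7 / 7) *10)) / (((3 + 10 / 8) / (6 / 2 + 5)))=448 / 969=0.46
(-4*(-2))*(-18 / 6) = -24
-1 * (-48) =48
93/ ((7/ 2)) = 186/ 7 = 26.57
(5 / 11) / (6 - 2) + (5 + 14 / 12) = 829 / 132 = 6.28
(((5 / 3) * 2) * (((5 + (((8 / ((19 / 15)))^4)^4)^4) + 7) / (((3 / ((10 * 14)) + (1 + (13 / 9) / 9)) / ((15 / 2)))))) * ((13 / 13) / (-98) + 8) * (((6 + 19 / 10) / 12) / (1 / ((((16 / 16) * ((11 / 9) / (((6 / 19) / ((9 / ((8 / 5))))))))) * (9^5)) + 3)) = 132034177346508524325726879195491135163127923993074990856401770309228660756424882921941342122804815301355554474231722411730584643939487437417430125 / 2109142232486665678558831856575550140997485741778723692145345629884998669531386112858598694019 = 62600888319817598974129880000000000000000000000000000.00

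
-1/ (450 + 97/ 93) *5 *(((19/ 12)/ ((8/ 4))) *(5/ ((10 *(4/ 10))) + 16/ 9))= -321005/ 12080736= -0.03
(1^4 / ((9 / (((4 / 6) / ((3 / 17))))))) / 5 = 34 / 405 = 0.08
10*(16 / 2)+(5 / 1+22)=107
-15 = -15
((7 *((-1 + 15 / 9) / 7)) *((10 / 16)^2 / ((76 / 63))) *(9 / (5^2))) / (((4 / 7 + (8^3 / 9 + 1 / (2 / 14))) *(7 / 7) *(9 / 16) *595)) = 189 / 52468120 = 0.00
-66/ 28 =-33/ 14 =-2.36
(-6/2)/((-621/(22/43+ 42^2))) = 75874/8901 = 8.52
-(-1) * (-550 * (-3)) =1650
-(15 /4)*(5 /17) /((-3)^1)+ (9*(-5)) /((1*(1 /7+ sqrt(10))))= 11215 /11084 - 735*sqrt(10) /163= -13.25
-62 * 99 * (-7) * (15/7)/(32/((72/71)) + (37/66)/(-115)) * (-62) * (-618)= 80326961312400/718409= 111812298.16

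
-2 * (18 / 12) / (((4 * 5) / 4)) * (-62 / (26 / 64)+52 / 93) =91.23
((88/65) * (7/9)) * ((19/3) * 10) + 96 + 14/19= 1089890/6669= 163.43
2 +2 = 4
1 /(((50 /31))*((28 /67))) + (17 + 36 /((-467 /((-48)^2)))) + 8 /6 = -309495923 /1961400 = -157.79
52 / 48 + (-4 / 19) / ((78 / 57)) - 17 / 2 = -7.57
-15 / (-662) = 15 / 662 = 0.02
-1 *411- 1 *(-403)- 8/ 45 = -368/ 45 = -8.18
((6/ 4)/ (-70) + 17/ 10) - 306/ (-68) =173/ 28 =6.18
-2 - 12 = -14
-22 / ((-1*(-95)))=-22 / 95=-0.23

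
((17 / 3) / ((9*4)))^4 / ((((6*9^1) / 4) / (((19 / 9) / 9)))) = 1586899 / 148769467776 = 0.00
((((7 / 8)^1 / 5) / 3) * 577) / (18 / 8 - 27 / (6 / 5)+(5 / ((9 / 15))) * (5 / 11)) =-44429 / 21730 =-2.04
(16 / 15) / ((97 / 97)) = 16 / 15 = 1.07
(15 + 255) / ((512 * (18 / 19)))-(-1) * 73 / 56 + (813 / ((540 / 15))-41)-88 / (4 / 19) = -4672351 / 10752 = -434.56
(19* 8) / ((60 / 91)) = 3458 / 15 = 230.53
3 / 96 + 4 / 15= 143 / 480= 0.30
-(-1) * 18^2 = 324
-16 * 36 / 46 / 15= -96 / 115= -0.83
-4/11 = -0.36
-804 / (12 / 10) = -670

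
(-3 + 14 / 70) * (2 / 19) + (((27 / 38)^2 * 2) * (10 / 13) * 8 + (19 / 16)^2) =44025169 / 6007040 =7.33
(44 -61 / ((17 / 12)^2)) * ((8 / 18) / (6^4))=983 / 210681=0.00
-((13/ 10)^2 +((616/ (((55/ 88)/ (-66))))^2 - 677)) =-84628995697/ 20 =-4231449784.85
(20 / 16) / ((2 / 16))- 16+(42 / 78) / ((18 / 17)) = -1285 / 234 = -5.49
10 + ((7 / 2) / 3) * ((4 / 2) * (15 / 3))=65 / 3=21.67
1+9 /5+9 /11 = 199 /55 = 3.62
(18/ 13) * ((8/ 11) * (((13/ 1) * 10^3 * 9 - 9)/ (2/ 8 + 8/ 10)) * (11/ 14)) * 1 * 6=48133440/ 91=528938.90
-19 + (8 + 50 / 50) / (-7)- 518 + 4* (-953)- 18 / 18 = -30459 / 7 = -4351.29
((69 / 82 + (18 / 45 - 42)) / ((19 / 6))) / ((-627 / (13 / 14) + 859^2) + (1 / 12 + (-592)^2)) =-7820748 / 660889955815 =-0.00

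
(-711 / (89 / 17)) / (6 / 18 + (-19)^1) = 36261 / 4984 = 7.28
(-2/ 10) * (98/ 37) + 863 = 159557/ 185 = 862.47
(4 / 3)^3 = 2.37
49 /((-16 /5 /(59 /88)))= -14455 /1408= -10.27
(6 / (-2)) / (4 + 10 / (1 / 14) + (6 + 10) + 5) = -1 / 55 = -0.02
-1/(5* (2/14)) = -7/5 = -1.40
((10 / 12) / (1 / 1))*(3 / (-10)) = -1 / 4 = -0.25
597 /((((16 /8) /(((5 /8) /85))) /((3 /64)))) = 1791 /17408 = 0.10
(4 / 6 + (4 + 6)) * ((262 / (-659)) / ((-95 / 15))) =8384 / 12521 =0.67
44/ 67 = 0.66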